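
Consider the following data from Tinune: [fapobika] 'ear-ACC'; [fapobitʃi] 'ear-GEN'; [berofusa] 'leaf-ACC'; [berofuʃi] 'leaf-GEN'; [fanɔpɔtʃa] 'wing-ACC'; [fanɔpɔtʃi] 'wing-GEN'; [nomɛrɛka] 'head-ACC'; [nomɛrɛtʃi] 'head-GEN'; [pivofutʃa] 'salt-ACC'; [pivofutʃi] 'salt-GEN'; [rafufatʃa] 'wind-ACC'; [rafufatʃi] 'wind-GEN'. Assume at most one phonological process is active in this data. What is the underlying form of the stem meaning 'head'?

/nomɛrɛk/

'head' shows [k] ~ [tʃ] at the end of the stem ([nomɛrɛka] vs [nomɛrɛtʃi]).
If /tʃ/ were underlying and a rule turned it into [k] before the ACC suffix, 'wind' would also alternate; but it has [tʃ] in both [rafufatʃa] and [rafufatʃi].
The underlying segment must be /k/; /k/ and /s/ become palato-alveolar [tʃ] and [ʃ] before a front vowel, yielding [tʃ] there.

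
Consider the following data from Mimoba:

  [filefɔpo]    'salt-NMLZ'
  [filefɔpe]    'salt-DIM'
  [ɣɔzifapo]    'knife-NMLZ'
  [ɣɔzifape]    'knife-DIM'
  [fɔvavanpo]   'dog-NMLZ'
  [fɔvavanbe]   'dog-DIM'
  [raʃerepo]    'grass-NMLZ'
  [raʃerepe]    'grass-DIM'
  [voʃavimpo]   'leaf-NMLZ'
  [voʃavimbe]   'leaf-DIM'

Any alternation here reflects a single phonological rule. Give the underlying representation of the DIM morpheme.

/-be/

The DIM morpheme has two allomorphs, [-be] and [-pe].
The NMLZ suffix, which begins with [p], is invariant after every stem; so [p] is not altered by any rule here.
So the underlying form is /-be/, and voiced stops become voiceless after a vowel.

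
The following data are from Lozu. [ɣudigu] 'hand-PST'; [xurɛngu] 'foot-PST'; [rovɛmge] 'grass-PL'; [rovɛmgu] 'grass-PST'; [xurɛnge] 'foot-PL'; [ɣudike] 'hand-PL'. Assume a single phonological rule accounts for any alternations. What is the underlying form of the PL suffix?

/-ke/

The PL morpheme has two allomorphs, [-ge] and [-ke].
The PST suffix, which begins with [g], is invariant after every stem; so [g] is not altered by any rule here.
The PL suffix is therefore /-ke/ underlyingly, with post-nasal voicing: voiceless stops become voiced after a nasal.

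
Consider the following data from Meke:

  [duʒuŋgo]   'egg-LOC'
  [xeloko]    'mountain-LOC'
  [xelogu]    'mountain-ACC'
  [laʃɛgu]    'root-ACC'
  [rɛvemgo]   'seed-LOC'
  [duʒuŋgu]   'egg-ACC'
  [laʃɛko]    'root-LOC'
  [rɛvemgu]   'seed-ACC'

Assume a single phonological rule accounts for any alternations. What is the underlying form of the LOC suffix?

/-ko/

The LOC suffix surfaces as [-go] and [-ko], depending on the final segment of the stem.
The ACC suffix, which begins with [g], is invariant after every stem; so [g] is not altered by any rule here.
So the underlying form is /-ko/, and voiceless stops become voiced after a nasal.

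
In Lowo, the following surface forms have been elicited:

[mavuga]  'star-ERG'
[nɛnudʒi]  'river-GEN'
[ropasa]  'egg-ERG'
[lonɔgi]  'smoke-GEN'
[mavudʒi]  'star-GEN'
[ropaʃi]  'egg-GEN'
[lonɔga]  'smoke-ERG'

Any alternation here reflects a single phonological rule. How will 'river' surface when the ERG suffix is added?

'star' shows [dʒ] ~ [g] at the end of the stem ([mavudʒi] vs [mavuga]).
If /g/ were underlying and a rule turned it into [dʒ] before the GEN suffix, 'smoke' would also alternate; but it has [g] in both [lonɔgi] and [lonɔga].
Therefore /dʒ/ is basic and [g] is derived by depalatalization (palato-alveolar /dʒ/ and /ʃ/ become [g] and [s] when no front vowel follows).
From [nɛnudʒi] the stem 'river' is /nɛnudʒ/; when no front vowel follows this yields [nɛnuga].

[nɛnuga]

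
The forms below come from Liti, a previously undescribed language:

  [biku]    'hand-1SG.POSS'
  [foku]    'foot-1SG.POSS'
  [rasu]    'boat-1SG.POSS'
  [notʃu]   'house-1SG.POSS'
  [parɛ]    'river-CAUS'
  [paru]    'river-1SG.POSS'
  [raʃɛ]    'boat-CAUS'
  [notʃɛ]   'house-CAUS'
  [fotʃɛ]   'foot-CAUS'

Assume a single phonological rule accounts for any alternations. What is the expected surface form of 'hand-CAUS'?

'foot' shows [tʃ] ~ [k] at the end of the stem ([fotʃɛ] vs [foku]).
If /tʃ/ were underlying and a rule turned it into [k] before the 1SG.POSS suffix, 'house' would also alternate; but it has [tʃ] in both [notʃɛ] and [notʃu].
The underlying segment must be /k/; /k/ and /s/ become palato-alveolar [tʃ] and [ʃ] before a front vowel, yielding [tʃ] there.
The one attested form of 'hand', [biku], shows underlying /bik/. Applying the same rule before a front vowel gives [bitʃɛ].

[bitʃɛ]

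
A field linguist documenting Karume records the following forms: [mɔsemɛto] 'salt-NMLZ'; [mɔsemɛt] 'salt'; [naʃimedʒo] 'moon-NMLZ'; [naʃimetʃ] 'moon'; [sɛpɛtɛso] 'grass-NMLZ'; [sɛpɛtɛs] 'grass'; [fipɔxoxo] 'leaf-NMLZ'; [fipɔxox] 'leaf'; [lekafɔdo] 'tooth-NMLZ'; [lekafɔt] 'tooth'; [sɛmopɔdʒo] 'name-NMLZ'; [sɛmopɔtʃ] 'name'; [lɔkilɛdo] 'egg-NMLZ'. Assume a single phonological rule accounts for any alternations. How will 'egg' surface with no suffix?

In [lekafɔdo] and [lekafɔt] the final segment of 'tooth' alternates: [d] ~ [t].
But 'salt' keeps [t] in both environments ([mɔsemɛto], [mɔsemɛt]), so there is no rule changing /t/ to [d] before the NMLZ suffix.
The underlying segment must be /d/; voiced obstruents become voiceless word-finally, yielding [t] there.
From [lɔkilɛdo] the stem 'egg' is /lɔkilɛd/; word-finally this yields [lɔkilɛt].

[lɔkilɛt]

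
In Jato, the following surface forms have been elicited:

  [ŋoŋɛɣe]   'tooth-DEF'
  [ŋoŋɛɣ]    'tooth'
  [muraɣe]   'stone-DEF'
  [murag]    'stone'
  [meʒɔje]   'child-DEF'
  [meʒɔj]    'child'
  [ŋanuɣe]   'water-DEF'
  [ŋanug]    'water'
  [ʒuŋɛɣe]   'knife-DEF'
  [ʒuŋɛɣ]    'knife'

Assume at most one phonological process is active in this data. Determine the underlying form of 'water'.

The stem for 'water' ends in [ɣ] in [ŋanuɣe] but [g] in [ŋanug].
If /ɣ/ were underlying and a rule turned it into [g] in isolation, 'tooth' would also alternate; but it has [ɣ] in both [ŋoŋɛɣe] and [ŋoŋɛɣ].
Therefore /g/ is basic and [ɣ] is derived by intervocalic spirantization (voiced stops become fricatives between vowels).

/ŋanug/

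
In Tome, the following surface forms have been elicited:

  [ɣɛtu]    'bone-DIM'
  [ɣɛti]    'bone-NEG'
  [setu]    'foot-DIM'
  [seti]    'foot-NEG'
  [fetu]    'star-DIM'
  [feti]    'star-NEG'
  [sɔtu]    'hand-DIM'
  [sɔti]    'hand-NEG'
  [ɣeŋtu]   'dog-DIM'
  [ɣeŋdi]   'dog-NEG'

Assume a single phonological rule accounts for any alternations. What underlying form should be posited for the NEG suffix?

The NEG suffix surfaces as [-di] and [-ti], depending on the final segment of the stem.
The DIM suffix, which begins with [t], is invariant after every stem; so [t] is not altered by any rule here.
So the underlying form is /-di/, and voiced stops become voiceless after a vowel.

/-di/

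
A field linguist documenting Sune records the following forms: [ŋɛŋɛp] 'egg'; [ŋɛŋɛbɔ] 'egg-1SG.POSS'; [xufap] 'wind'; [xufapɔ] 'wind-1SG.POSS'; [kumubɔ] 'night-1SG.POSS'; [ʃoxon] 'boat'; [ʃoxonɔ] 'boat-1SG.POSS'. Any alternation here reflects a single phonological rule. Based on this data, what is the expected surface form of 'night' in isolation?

The stem for 'egg' ends in [p] in [ŋɛŋɛp] but [b] in [ŋɛŋɛbɔ].
The stem 'wind' ([xufap], [xufapɔ]) shows [p] unchanged in both environments, so [p] cannot be basic with [b] derived before the 1SG.POSS suffix.
The alternation reflects word-final obstruent devoicing: voiced obstruents become voiceless word-finally. /b/ is underlying.
The one attested form of 'night', [kumubɔ], shows underlying /kumub/. Applying the same rule word-finally gives [kumup].

[kumup]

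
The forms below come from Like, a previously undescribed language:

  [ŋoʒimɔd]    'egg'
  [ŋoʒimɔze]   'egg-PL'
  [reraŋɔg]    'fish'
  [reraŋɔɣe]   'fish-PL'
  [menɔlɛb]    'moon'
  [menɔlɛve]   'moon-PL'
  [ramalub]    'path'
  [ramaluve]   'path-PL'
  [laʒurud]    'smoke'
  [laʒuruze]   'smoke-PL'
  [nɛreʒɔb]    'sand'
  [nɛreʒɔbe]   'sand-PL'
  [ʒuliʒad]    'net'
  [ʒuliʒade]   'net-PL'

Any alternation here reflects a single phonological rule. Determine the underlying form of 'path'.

In [ramalub] and [ramaluve] the final segment of 'path' alternates: [b] ~ [v].
If /b/ were underlying and a rule turned it into [v] before the PL suffix, 'sand' would also alternate; but it has [b] in both [nɛreʒɔb] and [nɛreʒɔbe].
Therefore /v/ is basic and [b] is derived by word-final hardening (voiced fricatives become stops word-finally).

/ramaluv/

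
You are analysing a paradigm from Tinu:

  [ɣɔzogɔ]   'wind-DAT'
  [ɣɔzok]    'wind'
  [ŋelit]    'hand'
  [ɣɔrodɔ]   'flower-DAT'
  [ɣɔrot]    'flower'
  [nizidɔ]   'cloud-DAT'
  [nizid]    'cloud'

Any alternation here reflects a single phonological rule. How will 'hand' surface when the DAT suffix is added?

The stem for 'flower' ends in [d] in [ɣɔrodɔ] but [t] in [ɣɔrot].
If /d/ were underlying and a rule turned it into [t] in isolation, 'cloud' would also alternate; but it has [d] in both [nizidɔ] and [nizid].
Therefore /t/ is basic and [d] is derived by intervocalic voicing (voiceless stops become voiced between vowels).
From [ŋelit] the stem 'hand' is /ŋelit/; between vowels this yields [ŋelidɔ].

[ŋelidɔ]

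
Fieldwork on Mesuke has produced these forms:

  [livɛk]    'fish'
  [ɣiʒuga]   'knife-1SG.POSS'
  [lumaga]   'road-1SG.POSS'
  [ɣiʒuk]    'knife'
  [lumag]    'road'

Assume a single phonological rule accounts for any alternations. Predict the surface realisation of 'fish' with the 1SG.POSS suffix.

The stem for 'knife' ends in [k] in [ɣiʒuk] but [g] in [ɣiʒuga].
The stem 'road' ([lumag], [lumaga]) shows [g] unchanged in both environments, so [g] cannot be basic with [k] derived in isolation.
The alternation reflects intervocalic voicing: voiceless stops become voiced between vowels. /k/ is underlying.
The one attested form of 'fish', [livɛk], shows underlying /livɛk/. Applying the same rule between vowels gives [livɛga].

[livɛga]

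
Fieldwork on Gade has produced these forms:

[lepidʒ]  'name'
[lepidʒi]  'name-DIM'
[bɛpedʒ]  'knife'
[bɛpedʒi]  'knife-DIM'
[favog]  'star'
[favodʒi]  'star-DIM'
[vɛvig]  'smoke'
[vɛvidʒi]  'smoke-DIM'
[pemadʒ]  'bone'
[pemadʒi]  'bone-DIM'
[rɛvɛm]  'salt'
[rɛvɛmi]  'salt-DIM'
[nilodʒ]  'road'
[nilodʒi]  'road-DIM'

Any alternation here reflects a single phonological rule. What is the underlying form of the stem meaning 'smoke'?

/vɛvig/

'smoke' shows [g] ~ [dʒ] at the end of the stem ([vɛvig] vs [vɛvidʒi]).
Compare 'road', with invariant [dʒ] in [nilodʒ] and [nilodʒi]: an analysis with underlying /dʒ/ and a rule producing [g] in isolation would wrongly predict alternation here too.
Therefore /g/ is basic and [dʒ] is derived by palatalization before a front vowel (/g/ becomes palato-alveolar [dʒ] before a front vowel).
Hence 'smoke' is /vɛvig/ underlyingly.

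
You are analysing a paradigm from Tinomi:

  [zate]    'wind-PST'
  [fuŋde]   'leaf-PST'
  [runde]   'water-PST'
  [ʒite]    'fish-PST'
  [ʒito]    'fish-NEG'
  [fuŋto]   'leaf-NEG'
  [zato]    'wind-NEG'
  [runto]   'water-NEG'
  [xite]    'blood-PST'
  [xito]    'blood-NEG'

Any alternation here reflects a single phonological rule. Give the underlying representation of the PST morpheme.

/-de/

The PST suffix surfaces as [-de] and [-te], depending on the final segment of the stem.
The NEG suffix, which begins with [t], is invariant after every stem; so [t] is not altered by any rule here.
The PST suffix is therefore /-de/ underlyingly, with post-vocalic devoicing: voiced stops become voiceless after a vowel.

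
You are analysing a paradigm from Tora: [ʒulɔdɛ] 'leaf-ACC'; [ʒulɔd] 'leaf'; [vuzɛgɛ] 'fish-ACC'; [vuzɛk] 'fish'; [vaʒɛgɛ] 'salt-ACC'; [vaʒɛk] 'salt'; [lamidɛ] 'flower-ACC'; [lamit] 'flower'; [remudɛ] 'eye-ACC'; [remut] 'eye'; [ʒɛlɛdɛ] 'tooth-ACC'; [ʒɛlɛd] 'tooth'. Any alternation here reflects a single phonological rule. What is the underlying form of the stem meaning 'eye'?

The stem for 'eye' ends in [d] in [remudɛ] but [t] in [remut].
The stem 'tooth' ([ʒɛlɛdɛ], [ʒɛlɛd]) shows [d] unchanged in both environments, so [d] cannot be basic with [t] derived in isolation.
The underlying segment must be /t/; voiceless stops become voiced between vowels, yielding [d] there.
So 'eye' = /remut/.

/remut/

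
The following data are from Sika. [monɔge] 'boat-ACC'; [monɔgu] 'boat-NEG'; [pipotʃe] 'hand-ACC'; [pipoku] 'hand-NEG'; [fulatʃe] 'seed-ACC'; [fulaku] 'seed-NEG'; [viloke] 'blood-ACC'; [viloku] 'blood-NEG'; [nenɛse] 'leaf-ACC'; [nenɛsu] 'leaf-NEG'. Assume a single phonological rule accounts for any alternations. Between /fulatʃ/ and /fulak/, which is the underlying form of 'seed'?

The root 'seed' surfaces as [fulatʃe] and [fulaku], with a stem-final [tʃ] ~ [k] alternation.
The stem 'blood' ([viloke], [viloku]) shows [k] unchanged in both environments, so [k] cannot be basic with [tʃ] derived before the ACC suffix.
So /tʃ/ is underlying, and a rule of depalatalization — palato-alveolar /tʃ/ becomes [k] when no front vowel follows — gives [k].

/fulatʃ/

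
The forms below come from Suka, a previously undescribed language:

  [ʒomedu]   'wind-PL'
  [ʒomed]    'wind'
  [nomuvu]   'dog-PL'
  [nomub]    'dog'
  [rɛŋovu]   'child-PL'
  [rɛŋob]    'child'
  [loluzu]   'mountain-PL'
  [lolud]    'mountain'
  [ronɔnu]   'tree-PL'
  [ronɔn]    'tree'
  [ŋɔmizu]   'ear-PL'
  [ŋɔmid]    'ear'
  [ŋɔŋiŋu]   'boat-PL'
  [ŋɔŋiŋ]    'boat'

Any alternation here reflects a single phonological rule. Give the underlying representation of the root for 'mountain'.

/loluz/

The root 'mountain' surfaces as [loluzu] and [lolud], with a stem-final [z] ~ [d] alternation.
Compare 'wind', with invariant [d] in [ʒomedu] and [ʒomed]: an analysis with underlying /d/ and a rule producing [z] before the PL suffix would wrongly predict alternation here too.
So /z/ is underlying, and a rule of word-final hardening — voiced fricatives become stops word-finally — gives [d].
So 'mountain' = /loluz/.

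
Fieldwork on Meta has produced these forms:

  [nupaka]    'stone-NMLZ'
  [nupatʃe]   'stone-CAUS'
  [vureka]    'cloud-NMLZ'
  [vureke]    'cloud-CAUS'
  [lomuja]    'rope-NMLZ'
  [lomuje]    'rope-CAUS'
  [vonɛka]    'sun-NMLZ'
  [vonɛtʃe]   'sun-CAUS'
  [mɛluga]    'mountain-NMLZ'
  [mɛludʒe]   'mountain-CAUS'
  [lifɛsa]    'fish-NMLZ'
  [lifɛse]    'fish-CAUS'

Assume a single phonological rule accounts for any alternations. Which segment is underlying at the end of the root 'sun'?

/tʃ/

The stem for 'sun' ends in [k] in [vonɛka] but [tʃ] in [vonɛtʃe].
The stem 'cloud' ([vureka], [vureke]) shows [k] unchanged in both environments, so [k] cannot be basic with [tʃ] derived before the CAUS suffix.
So /tʃ/ is underlying, and a rule of depalatalization — palato-alveolar /tʃ/ and /dʒ/ become [k] and [g] when no front vowel follows — gives [k].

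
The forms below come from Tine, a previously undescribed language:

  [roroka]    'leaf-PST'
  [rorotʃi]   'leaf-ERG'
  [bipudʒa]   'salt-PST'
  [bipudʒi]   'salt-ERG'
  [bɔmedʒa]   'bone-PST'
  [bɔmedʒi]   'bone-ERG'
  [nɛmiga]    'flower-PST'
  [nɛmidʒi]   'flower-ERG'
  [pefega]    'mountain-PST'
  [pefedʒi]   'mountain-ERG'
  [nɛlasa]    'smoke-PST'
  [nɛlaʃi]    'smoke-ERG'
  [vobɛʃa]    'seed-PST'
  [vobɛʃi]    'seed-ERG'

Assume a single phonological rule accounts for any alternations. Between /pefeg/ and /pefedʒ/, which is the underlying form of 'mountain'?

/pefeg/

In [pefega] and [pefedʒi] the final segment of 'mountain' alternates: [g] ~ [dʒ].
If /dʒ/ were underlying and a rule turned it into [g] before the PST suffix, 'bone' would also alternate; but it has [dʒ] in both [bɔmedʒa] and [bɔmedʒi].
So /g/ is underlying, and a rule of palatalization before a front vowel — /k/, /g/ and /s/ become palato-alveolar [tʃ], [dʒ] and [ʃ] before a front vowel — gives [dʒ].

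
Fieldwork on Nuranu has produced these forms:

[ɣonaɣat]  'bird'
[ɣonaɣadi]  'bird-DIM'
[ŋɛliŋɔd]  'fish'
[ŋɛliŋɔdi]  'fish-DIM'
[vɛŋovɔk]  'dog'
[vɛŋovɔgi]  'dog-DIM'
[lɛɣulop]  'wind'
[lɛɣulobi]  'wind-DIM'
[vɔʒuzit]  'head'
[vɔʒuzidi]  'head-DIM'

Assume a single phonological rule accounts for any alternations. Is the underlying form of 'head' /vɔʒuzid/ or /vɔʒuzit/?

/vɔʒuzit/

In [vɔʒuzit] and [vɔʒuzidi] the final segment of 'head' alternates: [t] ~ [d].
But 'fish' keeps [d] in both environments ([ŋɛliŋɔd], [ŋɛliŋɔdi]), so there is no rule changing /d/ to [t] in isolation.
The underlying segment must be /t/; voiceless stops become voiced between vowels, yielding [d] there.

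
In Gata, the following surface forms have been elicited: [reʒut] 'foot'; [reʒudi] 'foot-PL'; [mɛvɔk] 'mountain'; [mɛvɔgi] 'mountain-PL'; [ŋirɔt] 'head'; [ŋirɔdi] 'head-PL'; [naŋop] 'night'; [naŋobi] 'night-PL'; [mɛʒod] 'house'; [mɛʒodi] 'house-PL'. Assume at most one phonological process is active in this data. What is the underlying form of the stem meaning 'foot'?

/reʒut/

In [reʒut] and [reʒudi] the final segment of 'foot' alternates: [t] ~ [d].
Compare 'house', with invariant [d] in [mɛʒod] and [mɛʒodi]: an analysis with underlying /d/ and a rule producing [t] in isolation would wrongly predict alternation here too.
The alternation reflects intervocalic voicing: voiceless stops become voiced between vowels. /t/ is underlying.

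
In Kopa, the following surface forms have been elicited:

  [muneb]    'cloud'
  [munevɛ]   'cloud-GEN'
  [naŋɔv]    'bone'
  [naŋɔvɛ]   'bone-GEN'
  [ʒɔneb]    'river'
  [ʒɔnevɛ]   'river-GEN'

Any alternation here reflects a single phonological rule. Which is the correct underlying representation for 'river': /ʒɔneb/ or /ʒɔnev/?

/ʒɔneb/

In [ʒɔneb] and [ʒɔnevɛ] the final segment of 'river' alternates: [b] ~ [v].
The stem 'bone' ([naŋɔv], [naŋɔvɛ]) shows [v] unchanged in both environments, so [v] cannot be basic with [b] derived in isolation.
The underlying segment must be /b/; voiced stops become fricatives between vowels, yielding [v] there.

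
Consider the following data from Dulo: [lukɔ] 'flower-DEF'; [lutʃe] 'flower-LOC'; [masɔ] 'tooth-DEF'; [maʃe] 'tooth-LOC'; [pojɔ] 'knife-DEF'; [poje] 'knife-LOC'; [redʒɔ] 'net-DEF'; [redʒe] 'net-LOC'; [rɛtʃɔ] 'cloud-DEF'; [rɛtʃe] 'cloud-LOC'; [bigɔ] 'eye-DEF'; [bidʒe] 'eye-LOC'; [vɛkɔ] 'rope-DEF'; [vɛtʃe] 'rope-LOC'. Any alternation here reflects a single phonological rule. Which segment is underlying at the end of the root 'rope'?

'rope' shows [k] ~ [tʃ] at the end of the stem ([vɛkɔ] vs [vɛtʃe]).
If /tʃ/ were underlying and a rule turned it into [k] before the DEF suffix, 'cloud' would also alternate; but it has [tʃ] in both [rɛtʃɔ] and [rɛtʃe].
The alternation reflects palatalization before a front vowel: /k/, /g/ and /s/ become palato-alveolar [tʃ], [dʒ] and [ʃ] before a front vowel. /k/ is underlying.

/k/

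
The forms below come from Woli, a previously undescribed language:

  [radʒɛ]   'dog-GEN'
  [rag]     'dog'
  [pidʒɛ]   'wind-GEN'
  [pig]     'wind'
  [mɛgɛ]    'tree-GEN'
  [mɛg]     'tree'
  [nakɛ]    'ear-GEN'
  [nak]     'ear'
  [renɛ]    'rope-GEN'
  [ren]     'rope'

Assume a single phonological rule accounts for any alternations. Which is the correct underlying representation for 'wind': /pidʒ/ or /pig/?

The stem for 'wind' ends in [dʒ] in [pidʒɛ] but [g] in [pig].
Compare 'tree', with invariant [g] in [mɛgɛ] and [mɛg]: an analysis with underlying /g/ and a rule producing [dʒ] before the GEN suffix would wrongly predict alternation here too.
The underlying segment must be /dʒ/; palato-alveolar /dʒ/ becomes [g] when no front vowel follows, yielding [g] there.

/pidʒ/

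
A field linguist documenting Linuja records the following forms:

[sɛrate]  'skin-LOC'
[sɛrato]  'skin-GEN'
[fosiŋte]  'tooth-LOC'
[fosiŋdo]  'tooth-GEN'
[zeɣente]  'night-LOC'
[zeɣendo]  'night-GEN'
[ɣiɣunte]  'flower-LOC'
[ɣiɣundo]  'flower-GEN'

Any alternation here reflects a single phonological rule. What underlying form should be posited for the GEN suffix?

/-do/

The GEN morpheme has two allomorphs, [-do] and [-to].
The LOC suffix, which begins with [t], is invariant after every stem; so [t] is not altered by any rule here.
So the underlying form is /-do/, and voiced stops become voiceless after a vowel.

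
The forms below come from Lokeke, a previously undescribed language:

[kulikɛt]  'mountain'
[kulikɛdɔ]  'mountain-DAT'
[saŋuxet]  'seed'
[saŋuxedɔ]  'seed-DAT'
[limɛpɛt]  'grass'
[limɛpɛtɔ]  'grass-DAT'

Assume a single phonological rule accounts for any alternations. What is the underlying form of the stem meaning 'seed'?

/saŋuxed/

In [saŋuxet] and [saŋuxedɔ] the final segment of 'seed' alternates: [t] ~ [d].
But 'grass' keeps [t] in both environments ([limɛpɛt], [limɛpɛtɔ]), so there is no rule changing /t/ to [d] before the DAT suffix.
Therefore /d/ is basic and [t] is derived by word-final obstruent devoicing (voiced obstruents become voiceless word-finally).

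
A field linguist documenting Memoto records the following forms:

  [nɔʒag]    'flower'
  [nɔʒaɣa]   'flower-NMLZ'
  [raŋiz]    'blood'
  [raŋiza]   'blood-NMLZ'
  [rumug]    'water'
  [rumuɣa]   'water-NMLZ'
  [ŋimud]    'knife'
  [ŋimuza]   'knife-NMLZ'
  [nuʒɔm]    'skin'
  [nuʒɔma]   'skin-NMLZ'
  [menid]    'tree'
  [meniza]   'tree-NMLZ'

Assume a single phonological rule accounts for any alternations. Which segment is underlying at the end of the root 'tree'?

/d/

The root 'tree' surfaces as [menid] and [meniza], with a stem-final [d] ~ [z] alternation.
If /z/ were underlying and a rule turned it into [d] in isolation, 'blood' would also alternate; but it has [z] in both [raŋiz] and [raŋiza].
The underlying segment must be /d/; voiced stops become fricatives between vowels, yielding [z] there.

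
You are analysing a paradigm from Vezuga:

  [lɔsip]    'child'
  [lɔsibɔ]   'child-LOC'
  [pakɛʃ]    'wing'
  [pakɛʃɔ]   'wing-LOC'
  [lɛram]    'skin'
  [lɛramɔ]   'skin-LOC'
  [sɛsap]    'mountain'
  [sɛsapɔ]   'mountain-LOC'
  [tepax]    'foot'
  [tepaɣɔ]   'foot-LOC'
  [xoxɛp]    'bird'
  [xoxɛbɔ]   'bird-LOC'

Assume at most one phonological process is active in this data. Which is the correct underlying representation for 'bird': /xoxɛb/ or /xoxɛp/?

The stem for 'bird' ends in [p] in [xoxɛp] but [b] in [xoxɛbɔ].
But 'mountain' keeps [p] in both environments ([sɛsap], [sɛsapɔ]), so there is no rule changing /p/ to [b] before the LOC suffix.
Therefore /b/ is basic and [p] is derived by word-final obstruent devoicing (voiced obstruents become voiceless word-finally).

/xoxɛb/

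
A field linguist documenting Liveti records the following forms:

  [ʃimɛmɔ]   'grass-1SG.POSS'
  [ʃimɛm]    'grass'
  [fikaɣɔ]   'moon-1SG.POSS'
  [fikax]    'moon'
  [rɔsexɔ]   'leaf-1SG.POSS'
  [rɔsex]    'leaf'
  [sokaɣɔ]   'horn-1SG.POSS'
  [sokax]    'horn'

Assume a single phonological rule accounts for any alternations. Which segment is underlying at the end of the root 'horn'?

/ɣ/

'horn' shows [ɣ] ~ [x] at the end of the stem ([sokaɣɔ] vs [sokax]).
If /x/ were underlying and a rule turned it into [ɣ] before the 1SG.POSS suffix, 'leaf' would also alternate; but it has [x] in both [rɔsexɔ] and [rɔsex].
The underlying segment must be /ɣ/; voiced obstruents become voiceless word-finally, yielding [x] there.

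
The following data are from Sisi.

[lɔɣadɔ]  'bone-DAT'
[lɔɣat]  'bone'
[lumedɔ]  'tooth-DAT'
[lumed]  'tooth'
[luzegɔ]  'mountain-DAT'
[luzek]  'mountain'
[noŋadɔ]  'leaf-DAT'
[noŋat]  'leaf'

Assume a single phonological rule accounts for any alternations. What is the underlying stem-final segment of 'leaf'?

The stem for 'leaf' ends in [d] in [noŋadɔ] but [t] in [noŋat].
Compare 'tooth', with invariant [d] in [lumedɔ] and [lumed]: an analysis with underlying /d/ and a rule producing [t] in isolation would wrongly predict alternation here too.
Therefore /t/ is basic and [d] is derived by intervocalic voicing (voiceless stops become voiced between vowels).

/t/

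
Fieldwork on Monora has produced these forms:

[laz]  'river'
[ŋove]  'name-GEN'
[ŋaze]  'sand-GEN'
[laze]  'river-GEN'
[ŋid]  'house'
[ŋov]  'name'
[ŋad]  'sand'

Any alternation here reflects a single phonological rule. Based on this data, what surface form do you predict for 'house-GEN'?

[ŋize]

The stem for 'sand' ends in [d] in [ŋad] but [z] in [ŋaze].
But 'river' keeps [z] in both environments ([laz], [laze]), so there is no rule changing /z/ to [d] in isolation.
So /d/ is underlying, and a rule of intervocalic spirantization — voiced stops become fricatives between vowels — gives [z].
The one attested form of 'house', [ŋid], shows underlying /ŋid/. Applying the same rule between vowels gives [ŋize].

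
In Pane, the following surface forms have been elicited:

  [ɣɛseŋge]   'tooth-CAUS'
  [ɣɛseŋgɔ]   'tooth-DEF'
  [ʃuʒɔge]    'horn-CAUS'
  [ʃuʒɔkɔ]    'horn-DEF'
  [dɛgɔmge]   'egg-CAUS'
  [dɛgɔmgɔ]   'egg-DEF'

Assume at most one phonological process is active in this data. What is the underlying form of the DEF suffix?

/-kɔ/

The DEF suffix surfaces as [-gɔ] and [-kɔ], depending on the final segment of the stem.
The CAUS suffix, which begins with [g], is invariant after every stem; so [g] is not altered by any rule here.
So the underlying form is /-kɔ/, and voiceless stops become voiced after a nasal.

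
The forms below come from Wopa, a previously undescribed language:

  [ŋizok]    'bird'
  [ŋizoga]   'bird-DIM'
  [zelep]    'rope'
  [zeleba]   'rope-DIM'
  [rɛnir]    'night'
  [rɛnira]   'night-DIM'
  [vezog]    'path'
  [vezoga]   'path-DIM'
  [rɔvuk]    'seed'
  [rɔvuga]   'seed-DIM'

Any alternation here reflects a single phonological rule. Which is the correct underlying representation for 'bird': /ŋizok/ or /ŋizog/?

The stem for 'bird' ends in [k] in [ŋizok] but [g] in [ŋizoga].
The stem 'path' ([vezog], [vezoga]) shows [g] unchanged in both environments, so [g] cannot be basic with [k] derived in isolation.
Therefore /k/ is basic and [g] is derived by intervocalic voicing (voiceless stops become voiced between vowels).

/ŋizok/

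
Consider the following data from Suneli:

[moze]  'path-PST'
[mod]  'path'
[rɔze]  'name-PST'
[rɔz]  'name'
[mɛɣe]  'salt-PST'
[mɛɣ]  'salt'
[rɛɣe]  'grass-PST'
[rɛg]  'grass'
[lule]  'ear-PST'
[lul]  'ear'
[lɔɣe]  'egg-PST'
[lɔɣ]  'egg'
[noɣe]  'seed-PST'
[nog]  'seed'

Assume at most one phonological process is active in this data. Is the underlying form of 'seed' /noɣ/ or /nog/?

The stem for 'seed' ends in [ɣ] in [noɣe] but [g] in [nog].
If /ɣ/ were underlying and a rule turned it into [g] in isolation, 'salt' would also alternate; but it has [ɣ] in both [mɛɣe] and [mɛɣ].
So /g/ is underlying, and a rule of intervocalic spirantization — voiced stops become fricatives between vowels — gives [ɣ].

/nog/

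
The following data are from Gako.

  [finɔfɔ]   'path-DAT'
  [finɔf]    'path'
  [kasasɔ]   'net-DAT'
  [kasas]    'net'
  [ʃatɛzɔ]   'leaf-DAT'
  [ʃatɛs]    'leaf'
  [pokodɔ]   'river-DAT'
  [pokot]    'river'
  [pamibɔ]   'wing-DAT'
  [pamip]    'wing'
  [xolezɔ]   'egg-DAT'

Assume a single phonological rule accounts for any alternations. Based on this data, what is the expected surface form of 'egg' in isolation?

[xoles]

The stem for 'leaf' ends in [z] in [ʃatɛzɔ] but [s] in [ʃatɛs].
But 'net' keeps [s] in both environments ([kasasɔ], [kasas]), so there is no rule changing /s/ to [z] before the DAT suffix.
The underlying segment must be /z/; voiced obstruents become voiceless word-finally, yielding [s] there.
From [xolezɔ] the stem 'egg' is /xolez/; word-finally this yields [xoles].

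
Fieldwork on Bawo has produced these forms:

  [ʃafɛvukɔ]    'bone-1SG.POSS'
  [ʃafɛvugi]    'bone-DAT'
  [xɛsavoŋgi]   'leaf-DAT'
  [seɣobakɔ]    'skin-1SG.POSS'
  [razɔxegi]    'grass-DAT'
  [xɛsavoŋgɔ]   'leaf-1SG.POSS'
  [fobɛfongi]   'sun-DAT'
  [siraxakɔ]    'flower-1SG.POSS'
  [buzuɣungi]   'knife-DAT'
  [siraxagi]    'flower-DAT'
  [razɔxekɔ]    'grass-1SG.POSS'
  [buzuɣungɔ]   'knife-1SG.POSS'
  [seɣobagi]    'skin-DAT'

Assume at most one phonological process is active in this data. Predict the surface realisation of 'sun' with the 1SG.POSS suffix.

The 1SG.POSS morpheme has two allomorphs, [-gɔ] and [-kɔ].
By contrast the DAT suffix keeps its initial [g] throughout — that segment must be underlying.
The 1SG.POSS suffix is therefore /-kɔ/ underlyingly, with post-nasal voicing: voiceless stops become voiced after a nasal.
After 'sun', which ends in a nasal, the suffix surfaces as [-gɔ], giving [fobɛfongɔ].

[fobɛfongɔ]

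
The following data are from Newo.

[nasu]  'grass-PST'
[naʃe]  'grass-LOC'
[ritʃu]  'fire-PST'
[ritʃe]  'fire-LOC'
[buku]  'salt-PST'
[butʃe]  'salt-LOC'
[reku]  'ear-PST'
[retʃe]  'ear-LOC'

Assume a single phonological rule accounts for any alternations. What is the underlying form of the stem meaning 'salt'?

/buk/

'salt' shows [k] ~ [tʃ] at the end of the stem ([buku] vs [butʃe]).
But 'fire' keeps [tʃ] in both environments ([ritʃu], [ritʃe]), so there is no rule changing /tʃ/ to [k] before the PST suffix.
The underlying segment must be /k/; /k/ and /s/ become palato-alveolar [tʃ] and [ʃ] before a front vowel, yielding [tʃ] there.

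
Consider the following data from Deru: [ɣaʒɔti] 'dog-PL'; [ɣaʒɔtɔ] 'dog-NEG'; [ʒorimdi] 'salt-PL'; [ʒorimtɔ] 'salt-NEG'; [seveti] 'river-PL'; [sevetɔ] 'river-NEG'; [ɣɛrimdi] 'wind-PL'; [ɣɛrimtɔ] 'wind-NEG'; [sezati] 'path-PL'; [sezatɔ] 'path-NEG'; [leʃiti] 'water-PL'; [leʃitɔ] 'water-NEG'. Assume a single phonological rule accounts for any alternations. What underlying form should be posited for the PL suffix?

The PL suffix surfaces as [-di] and [-ti], depending on the final segment of the stem.
By contrast the NEG suffix keeps its initial [t] throughout — that segment must be underlying.
So the underlying form is /-di/, and voiced stops become voiceless after a vowel.

/-di/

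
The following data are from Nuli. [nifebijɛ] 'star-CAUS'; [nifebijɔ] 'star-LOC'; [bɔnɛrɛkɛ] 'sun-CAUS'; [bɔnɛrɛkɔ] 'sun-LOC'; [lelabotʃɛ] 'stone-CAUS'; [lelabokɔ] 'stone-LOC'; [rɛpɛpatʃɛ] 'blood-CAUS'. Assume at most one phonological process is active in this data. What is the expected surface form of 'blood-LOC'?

[rɛpɛpakɔ]

The stem for 'stone' ends in [tʃ] in [lelabotʃɛ] but [k] in [lelabokɔ].
The stem 'sun' ([bɔnɛrɛkɛ], [bɔnɛrɛkɔ]) shows [k] unchanged in both environments, so [k] cannot be basic with [tʃ] derived before the CAUS suffix.
So /tʃ/ is underlying, and a rule of depalatalization — palato-alveolar /tʃ/ becomes [k] when no front vowel follows — gives [k].
From [rɛpɛpatʃɛ] the stem 'blood' is /rɛpɛpatʃ/; when no front vowel follows this yields [rɛpɛpakɔ].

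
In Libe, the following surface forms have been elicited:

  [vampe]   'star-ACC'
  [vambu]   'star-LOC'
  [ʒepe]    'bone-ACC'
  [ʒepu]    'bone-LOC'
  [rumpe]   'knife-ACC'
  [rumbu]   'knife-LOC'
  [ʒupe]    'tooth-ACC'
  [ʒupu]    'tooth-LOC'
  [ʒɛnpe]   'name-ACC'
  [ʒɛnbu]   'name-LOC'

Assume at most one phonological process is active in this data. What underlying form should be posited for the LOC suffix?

The LOC suffix surfaces as [-bu] and [-pu], depending on the final segment of the stem.
The ACC suffix, which begins with [p], is invariant after every stem; so [p] is not altered by any rule here.
The LOC suffix is therefore /-bu/ underlyingly, with post-vocalic devoicing: voiced stops become voiceless after a vowel.

/-bu/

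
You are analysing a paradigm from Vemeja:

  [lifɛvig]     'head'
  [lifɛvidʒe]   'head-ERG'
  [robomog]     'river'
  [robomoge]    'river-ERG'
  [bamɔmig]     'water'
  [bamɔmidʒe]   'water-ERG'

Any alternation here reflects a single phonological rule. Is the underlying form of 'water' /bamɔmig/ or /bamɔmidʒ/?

/bamɔmidʒ/

The stem for 'water' ends in [g] in [bamɔmig] but [dʒ] in [bamɔmidʒe].
But 'river' keeps [g] in both environments ([robomog], [robomoge]), so there is no rule changing /g/ to [dʒ] before the ERG suffix.
Therefore /dʒ/ is basic and [g] is derived by depalatalization (palato-alveolar /dʒ/ becomes [g] when no front vowel follows).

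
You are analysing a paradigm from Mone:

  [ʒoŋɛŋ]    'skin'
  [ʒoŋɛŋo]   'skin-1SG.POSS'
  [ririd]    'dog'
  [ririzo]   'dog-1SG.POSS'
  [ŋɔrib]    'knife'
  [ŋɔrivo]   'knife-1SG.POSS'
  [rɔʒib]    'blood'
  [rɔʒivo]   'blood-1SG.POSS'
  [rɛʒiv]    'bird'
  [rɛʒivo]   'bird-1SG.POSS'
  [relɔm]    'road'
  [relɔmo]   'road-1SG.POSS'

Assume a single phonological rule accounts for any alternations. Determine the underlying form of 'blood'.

/rɔʒib/

'blood' shows [b] ~ [v] at the end of the stem ([rɔʒib] vs [rɔʒivo]).
If /v/ were underlying and a rule turned it into [b] in isolation, 'bird' would also alternate; but it has [v] in both [rɛʒiv] and [rɛʒivo].
So /b/ is underlying, and a rule of intervocalic spirantization — voiced stops become fricatives between vowels — gives [v].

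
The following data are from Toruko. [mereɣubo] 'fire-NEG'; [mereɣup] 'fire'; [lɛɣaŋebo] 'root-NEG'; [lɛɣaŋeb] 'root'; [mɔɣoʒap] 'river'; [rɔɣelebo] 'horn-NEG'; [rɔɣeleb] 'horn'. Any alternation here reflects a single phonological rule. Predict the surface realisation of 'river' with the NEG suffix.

[mɔɣoʒabo]

The root 'fire' surfaces as [mereɣubo] and [mereɣup], with a stem-final [b] ~ [p] alternation.
But 'horn' keeps [b] in both environments ([rɔɣelebo], [rɔɣeleb]), so there is no rule changing /b/ to [p] in isolation.
Therefore /p/ is basic and [b] is derived by intervocalic voicing (voiceless stops become voiced between vowels).
The one attested form of 'river', [mɔɣoʒap], shows underlying /mɔɣoʒap/. Applying the same rule between vowels gives [mɔɣoʒabo].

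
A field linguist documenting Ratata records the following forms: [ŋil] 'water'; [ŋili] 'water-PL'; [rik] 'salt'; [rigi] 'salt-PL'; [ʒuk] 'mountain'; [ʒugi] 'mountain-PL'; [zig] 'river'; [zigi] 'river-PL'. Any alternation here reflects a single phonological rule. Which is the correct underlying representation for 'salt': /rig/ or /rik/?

/rik/

In [rik] and [rigi] the final segment of 'salt' alternates: [k] ~ [g].
But 'river' keeps [g] in both environments ([zig], [zigi]), so there is no rule changing /g/ to [k] in isolation.
Therefore /k/ is basic and [g] is derived by intervocalic voicing (voiceless stops become voiced between vowels).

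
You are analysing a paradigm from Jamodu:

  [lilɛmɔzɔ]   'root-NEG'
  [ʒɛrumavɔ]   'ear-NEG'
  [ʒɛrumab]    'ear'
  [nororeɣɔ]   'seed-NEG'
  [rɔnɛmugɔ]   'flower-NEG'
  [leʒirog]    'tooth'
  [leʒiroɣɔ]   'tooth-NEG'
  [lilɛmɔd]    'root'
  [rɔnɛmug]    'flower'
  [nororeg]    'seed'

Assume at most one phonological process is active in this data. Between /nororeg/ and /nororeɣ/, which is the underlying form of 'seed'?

/nororeɣ/

'seed' shows [ɣ] ~ [g] at the end of the stem ([nororeɣɔ] vs [nororeg]).
The stem 'flower' ([rɔnɛmugɔ], [rɔnɛmug]) shows [g] unchanged in both environments, so [g] cannot be basic with [ɣ] derived before the NEG suffix.
So /ɣ/ is underlying, and a rule of word-final hardening — voiced fricatives become stops word-finally — gives [g].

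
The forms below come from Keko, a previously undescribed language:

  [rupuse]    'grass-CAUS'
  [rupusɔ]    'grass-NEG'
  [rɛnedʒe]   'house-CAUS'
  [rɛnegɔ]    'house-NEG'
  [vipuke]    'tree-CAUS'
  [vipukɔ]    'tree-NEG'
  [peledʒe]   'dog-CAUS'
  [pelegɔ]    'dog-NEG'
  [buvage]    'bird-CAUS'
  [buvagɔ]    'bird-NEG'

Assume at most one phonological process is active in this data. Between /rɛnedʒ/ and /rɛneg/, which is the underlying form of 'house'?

'house' shows [dʒ] ~ [g] at the end of the stem ([rɛnedʒe] vs [rɛnegɔ]).
But 'bird' keeps [g] in both environments ([buvage], [buvagɔ]), so there is no rule changing /g/ to [dʒ] before the CAUS suffix.
The alternation reflects depalatalization: palato-alveolar /dʒ/ becomes [g] when no front vowel follows. /dʒ/ is underlying.

/rɛnedʒ/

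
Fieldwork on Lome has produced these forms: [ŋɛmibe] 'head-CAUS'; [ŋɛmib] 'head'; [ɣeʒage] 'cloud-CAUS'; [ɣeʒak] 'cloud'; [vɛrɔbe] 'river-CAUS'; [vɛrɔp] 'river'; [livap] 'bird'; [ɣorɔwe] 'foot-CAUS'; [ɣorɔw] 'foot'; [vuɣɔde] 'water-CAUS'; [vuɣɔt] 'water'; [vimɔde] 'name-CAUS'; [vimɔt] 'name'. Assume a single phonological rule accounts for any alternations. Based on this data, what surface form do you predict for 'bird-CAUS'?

[livabe]

The stem for 'river' ends in [b] in [vɛrɔbe] but [p] in [vɛrɔp].
If /b/ were underlying and a rule turned it into [p] in isolation, 'head' would also alternate; but it has [b] in both [ŋɛmibe] and [ŋɛmib].
The alternation reflects intervocalic voicing: voiceless stops become voiced between vowels. /p/ is underlying.
From [livap] the stem 'bird' is /livap/; between vowels this yields [livabe].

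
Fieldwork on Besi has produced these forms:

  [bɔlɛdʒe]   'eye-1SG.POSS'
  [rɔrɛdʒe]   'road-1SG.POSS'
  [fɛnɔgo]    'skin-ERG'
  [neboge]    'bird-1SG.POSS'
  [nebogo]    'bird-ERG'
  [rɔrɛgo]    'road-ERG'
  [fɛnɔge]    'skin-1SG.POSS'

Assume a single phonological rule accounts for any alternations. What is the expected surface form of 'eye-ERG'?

[bɔlɛgo]

In [rɔrɛgo] and [rɔrɛdʒe] the final segment of 'road' alternates: [g] ~ [dʒ].
If /g/ were underlying and a rule turned it into [dʒ] before the 1SG.POSS suffix, 'bird' would also alternate; but it has [g] in both [nebogo] and [neboge].
Therefore /dʒ/ is basic and [g] is derived by depalatalization (palato-alveolar /dʒ/ becomes [g] when no front vowel follows).
The one attested form of 'eye', [bɔlɛdʒe], shows underlying /bɔlɛdʒ/. Applying the same rule when no front vowel follows gives [bɔlɛgo].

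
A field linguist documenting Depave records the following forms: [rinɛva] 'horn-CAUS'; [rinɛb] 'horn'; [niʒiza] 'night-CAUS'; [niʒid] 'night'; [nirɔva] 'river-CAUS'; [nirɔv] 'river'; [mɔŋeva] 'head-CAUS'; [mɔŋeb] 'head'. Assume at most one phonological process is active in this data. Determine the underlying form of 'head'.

/mɔŋeb/

The stem for 'head' ends in [v] in [mɔŋeva] but [b] in [mɔŋeb].
The stem 'river' ([nirɔva], [nirɔv]) shows [v] unchanged in both environments, so [v] cannot be basic with [b] derived in isolation.
The alternation reflects intervocalic spirantization: voiced stops become fricatives between vowels. /b/ is underlying.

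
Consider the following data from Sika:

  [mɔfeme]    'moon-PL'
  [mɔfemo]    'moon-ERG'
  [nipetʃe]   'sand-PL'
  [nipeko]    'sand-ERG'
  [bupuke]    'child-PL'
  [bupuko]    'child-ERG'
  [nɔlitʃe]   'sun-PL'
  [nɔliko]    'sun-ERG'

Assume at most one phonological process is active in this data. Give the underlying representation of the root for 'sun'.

The stem for 'sun' ends in [tʃ] in [nɔlitʃe] but [k] in [nɔliko].
If /k/ were underlying and a rule turned it into [tʃ] before the PL suffix, 'child' would also alternate; but it has [k] in both [bupuke] and [bupuko].
The underlying segment must be /tʃ/; palato-alveolar /tʃ/ becomes [k] when no front vowel follows, yielding [k] there.
The underlying form of 'sun' is therefore /nɔlitʃ/.

/nɔlitʃ/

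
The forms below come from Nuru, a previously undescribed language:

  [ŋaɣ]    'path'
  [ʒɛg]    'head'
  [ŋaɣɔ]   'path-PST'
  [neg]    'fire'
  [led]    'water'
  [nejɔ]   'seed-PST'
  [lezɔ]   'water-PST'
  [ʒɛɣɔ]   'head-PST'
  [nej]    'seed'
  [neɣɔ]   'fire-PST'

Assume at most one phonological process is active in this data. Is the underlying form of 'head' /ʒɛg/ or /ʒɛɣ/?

The stem for 'head' ends in [g] in [ʒɛg] but [ɣ] in [ʒɛɣɔ].
The stem 'path' ([ŋaɣ], [ŋaɣɔ]) shows [ɣ] unchanged in both environments, so [ɣ] cannot be basic with [g] derived in isolation.
So /g/ is underlying, and a rule of intervocalic spirantization — voiced stops become fricatives between vowels — gives [ɣ].

/ʒɛg/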